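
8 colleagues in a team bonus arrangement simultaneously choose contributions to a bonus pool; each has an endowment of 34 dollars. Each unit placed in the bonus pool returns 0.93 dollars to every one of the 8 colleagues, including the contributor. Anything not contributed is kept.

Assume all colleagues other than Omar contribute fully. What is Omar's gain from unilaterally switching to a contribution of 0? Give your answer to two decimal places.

2.38 dollars

Switching from a contribution of 34 to 0 lets Omar keep an extra 34 dollars, but lowers the bonus pool by 34, which costs Omar their own share of that drop: 0.93 × 34 = 31.62.
Net gain = 34 − 31.62 = 2.38. The private return per contributed unit (0.93) is below 1, so free-riding is indeed the best response regardless of what the others do.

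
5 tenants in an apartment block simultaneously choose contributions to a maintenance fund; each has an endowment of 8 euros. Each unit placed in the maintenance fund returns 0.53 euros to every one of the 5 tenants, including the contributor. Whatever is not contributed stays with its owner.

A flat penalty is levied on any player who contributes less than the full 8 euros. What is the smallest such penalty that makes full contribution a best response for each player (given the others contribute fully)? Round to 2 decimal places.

Given the others contribute fully, the best deviation is to contribute 0 (any partial contribution still incurs the fine and gives up units whose private return 0.53 is below 1).
Deviating from 8 to 0 saves 8 euros but forfeits the deviator's share of the drop in the maintenance fund: 0.53 × 8 = 4.24.
So the deviation gain is 8 − 4.24 = 3.76, and the fine must be at least 3.76 euros to wipe it out.

3.76 euros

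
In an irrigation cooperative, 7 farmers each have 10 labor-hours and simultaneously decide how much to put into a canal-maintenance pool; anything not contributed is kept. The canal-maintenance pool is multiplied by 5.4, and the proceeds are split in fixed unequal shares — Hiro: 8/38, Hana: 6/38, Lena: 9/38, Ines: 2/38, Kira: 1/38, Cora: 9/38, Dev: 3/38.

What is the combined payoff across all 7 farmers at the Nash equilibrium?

202.00 labor-hours

Each unit j contributes comes back to j as 5.4 × (j's share), so j prefers to contribute only if that share exceeds 1/5.4 = 0.1852; otherwise keeping the unit dominates.
Hiro, Lena and Cora are above the threshold, contributing 10 each; the remaining 4 contribute 0. Total contributed: 30.
The canal-maintenance pool pays out 5.4 × 30 = 162.00 in total (split across the unequal shares, but the aggregate is all that matters for the group sum).
The 4 free-riders keep 10 each, adding 40. Group total = 40 + 162.00 = 202.00.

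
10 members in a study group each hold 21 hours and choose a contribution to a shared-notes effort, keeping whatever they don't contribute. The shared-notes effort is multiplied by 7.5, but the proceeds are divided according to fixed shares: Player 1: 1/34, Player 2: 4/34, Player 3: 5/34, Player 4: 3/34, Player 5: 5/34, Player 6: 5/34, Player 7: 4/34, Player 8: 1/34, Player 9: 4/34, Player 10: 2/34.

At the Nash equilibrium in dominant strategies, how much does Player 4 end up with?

62.69 hours

For player j, contributing a unit is worthwhile iff 7.5 × (j's share) ≥ 1, i.e. iff j's share is at least 0.1333.
The shares above 0.1333 belong to Player 3, Player 5 and Player 6, contributing 21 each; the remaining 7 contribute 0. Total contributed: 63.
Player 4 keeps 21 and receives 7.5 × 63 × 3/34 = 41.69 from the shared-notes effort, for a payoff of 62.69.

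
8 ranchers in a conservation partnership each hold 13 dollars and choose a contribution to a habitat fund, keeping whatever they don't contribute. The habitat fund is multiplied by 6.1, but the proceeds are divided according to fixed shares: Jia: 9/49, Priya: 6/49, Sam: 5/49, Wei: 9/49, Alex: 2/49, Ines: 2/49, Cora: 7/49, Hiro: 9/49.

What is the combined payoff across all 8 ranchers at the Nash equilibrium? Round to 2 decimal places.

Player j's private return per contributed unit is 6.1 × (j's share). Contributing is weakly dominant for j when that share is at least 1/6.1 = 0.1639, and contributing 0 is dominant otherwise.
Jia, Wei and Hiro clear that bar, contributing 13 each; the remaining 5 contribute 0. Total contributed: 39.
The habitat fund pays out 6.1 × 39 = 237.90 in total (split across the unequal shares, but the aggregate is all that matters for the group sum).
The 5 free-riders keep 13 each, adding 65. Group total = 65 + 237.90 = 302.90.

302.90 dollars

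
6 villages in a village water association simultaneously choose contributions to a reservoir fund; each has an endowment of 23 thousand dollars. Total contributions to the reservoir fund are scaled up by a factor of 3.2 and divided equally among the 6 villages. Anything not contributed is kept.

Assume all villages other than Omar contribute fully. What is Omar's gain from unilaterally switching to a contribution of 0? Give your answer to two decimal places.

10.73 thousand dollars

Switching from a contribution of 23 to 0 lets Omar keep an extra 23 thousand dollars, but lowers the reservoir fund by 23, which costs Omar their own share of that drop: 3.2/6 × 23 = 12.27.
Net gain = 23 − 12.27 = 10.73. The private return per contributed unit (0.5333) is below 1, so free-riding is indeed the best response regardless of what the others do.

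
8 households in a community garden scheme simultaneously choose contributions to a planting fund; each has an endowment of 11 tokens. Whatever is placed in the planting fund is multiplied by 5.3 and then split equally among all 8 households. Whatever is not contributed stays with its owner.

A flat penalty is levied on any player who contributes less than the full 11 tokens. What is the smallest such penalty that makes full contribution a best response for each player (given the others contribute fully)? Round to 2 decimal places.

3.71 tokens

Given the others contribute fully, the best deviation is to contribute 0 (any partial contribution still incurs the fine and gives up units whose private return 0.6625 is below 1).
Deviating from 11 to 0 saves 11 tokens but forfeits the deviator's share of the drop in the planting fund: 5.3/8 × 11 = 7.29.
So the deviation gain is 11 − 7.29 = 3.71, and the fine must be at least 3.71 tokens to wipe it out.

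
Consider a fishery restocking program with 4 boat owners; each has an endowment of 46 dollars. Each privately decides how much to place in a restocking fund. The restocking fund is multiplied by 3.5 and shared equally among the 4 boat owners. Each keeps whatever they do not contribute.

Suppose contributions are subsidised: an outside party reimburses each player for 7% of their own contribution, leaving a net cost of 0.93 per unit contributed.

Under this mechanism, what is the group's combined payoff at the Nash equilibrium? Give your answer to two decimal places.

184.00 dollars

Even with the mechanism, each unit contributed returns only (3.5/4) / 0.93 = 0.9409 per unit of net cost, so contributing nothing is still dominant.
Everyone keeps their endowment and the group total is 4 × 46 = 184.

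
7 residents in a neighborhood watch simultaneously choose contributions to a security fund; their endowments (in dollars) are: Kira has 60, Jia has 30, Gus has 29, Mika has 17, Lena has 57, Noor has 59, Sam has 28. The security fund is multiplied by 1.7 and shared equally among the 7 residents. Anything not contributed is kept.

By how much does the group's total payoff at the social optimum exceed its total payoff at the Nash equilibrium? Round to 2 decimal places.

196.00 dollars

The private return per contributed unit is 1.7/7 = 0.2429 < 1 for every player regardless of endowment, so the Nash equilibrium is zero contribution and the group total is Σ E_j = 60 + 30 + 29 + 17 + 57 + 59 + 28 = 280.
Each contributed unit returns 1.700 to the group, so the social optimum is full contribution by everyone: group total = 1.700 × 280 = 476.00.
Efficiency loss = (1.700 − 1) × 280 = 196.00.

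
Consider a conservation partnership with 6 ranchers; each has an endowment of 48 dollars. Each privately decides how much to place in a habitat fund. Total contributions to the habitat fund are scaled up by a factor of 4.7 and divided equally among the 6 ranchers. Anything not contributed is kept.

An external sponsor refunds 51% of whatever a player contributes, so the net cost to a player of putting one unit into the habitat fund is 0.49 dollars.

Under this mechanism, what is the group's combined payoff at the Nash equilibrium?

1500.48 dollars

With the mechanism, a contributed unit returns (4.7/6) / 0.49 = 1.5986 per unit of net cost to the contributor — now above 1 — so contributing fully is weakly dominant for every player.
At the Nash equilibrium everyone contributes 48. Group total payoff = 6 × (48 × 0.51 + 4.7 × 48) = 1500.48.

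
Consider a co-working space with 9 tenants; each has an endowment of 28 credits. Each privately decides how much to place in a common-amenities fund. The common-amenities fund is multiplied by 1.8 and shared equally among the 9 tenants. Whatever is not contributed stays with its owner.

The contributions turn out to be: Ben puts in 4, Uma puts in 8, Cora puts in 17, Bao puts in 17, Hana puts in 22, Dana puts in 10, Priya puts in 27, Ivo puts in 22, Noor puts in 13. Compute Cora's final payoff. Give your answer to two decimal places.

39.00 credits

Total contributed: 4 + 8 + 17 + 17 + 22 + 10 + 27 + 22 + 13 = 140.
Each receives 1.8 × 140 / 9 = 28.00 from the common-amenities fund.
Cora keeps 28 − 17 = 11, so Cora's payoff is 11 + 28.00 = 39.00.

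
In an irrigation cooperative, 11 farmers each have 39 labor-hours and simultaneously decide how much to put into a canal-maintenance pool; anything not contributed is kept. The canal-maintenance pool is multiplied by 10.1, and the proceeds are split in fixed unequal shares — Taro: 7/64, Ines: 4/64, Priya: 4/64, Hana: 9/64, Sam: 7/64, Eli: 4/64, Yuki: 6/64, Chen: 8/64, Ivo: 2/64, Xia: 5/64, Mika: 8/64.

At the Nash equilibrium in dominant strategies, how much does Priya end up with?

162.09 labor-hours

Player j's private return per contributed unit is 10.1 × (j's share). Contributing is weakly dominant for j when that share is at least 1/10.1 = 0.0990, and contributing 0 is dominant otherwise.
Taro, Hana, Sam, Chen and Mika clear that bar, contributing 39 each; the remaining 6 contribute 0. Total contributed: 195.
Priya keeps 39 and receives 10.1 × 195 × 4/64 = 123.09 from the canal-maintenance pool, for a payoff of 162.09.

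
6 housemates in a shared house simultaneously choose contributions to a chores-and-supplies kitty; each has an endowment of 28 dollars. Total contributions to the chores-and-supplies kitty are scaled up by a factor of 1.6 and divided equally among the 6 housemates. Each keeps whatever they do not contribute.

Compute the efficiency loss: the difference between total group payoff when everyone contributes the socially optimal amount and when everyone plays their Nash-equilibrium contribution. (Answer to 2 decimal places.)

100.80 dollars

Each contributed unit returns 1.6/6 = 0.2667 to its contributor — below 1 — so contributing 0 is dominant for every player. At the Nash equilibrium everyone keeps their 28, and the group total is 6 × 28 = 168.
Each contributed unit returns 1.600 to the group as a whole (0.2667 to each of 6 players), which exceeds 1, so the social optimum is full contribution: group total = 1.600 × 168 = 268.80.
Efficiency loss = 268.80 − 168 = 100.80.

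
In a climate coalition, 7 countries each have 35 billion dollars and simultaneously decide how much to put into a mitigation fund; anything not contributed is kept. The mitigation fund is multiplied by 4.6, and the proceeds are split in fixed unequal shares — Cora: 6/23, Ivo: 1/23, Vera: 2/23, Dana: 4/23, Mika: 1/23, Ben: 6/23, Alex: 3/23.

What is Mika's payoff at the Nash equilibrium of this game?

For player j, contributing a unit is worthwhile iff 4.6 × (j's share) ≥ 1, i.e. iff j's share is at least 0.2174.
The shares above 0.2174 belong to Cora and Ben, contributing 35 each; the remaining 5 contribute 0. Total contributed: 70.
Mika keeps 35 and receives 4.6 × 70 × 1/23 = 14.00 from the mitigation fund, for a payoff of 49.00.

49.00 billion dollars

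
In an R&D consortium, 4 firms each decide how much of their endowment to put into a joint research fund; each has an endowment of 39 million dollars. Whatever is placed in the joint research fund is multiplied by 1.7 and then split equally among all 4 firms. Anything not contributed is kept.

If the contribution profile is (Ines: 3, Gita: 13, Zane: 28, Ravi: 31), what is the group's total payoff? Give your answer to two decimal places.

208.50 million dollars

Total contributed: 3 + 13 + 28 + 31 = 75; total kept: 4 × 39 − 75 = 81.
The joint research fund pays out 1.7 × 75 = 127.50 in aggregate.
Group total = 81 + 127.50 = 208.50.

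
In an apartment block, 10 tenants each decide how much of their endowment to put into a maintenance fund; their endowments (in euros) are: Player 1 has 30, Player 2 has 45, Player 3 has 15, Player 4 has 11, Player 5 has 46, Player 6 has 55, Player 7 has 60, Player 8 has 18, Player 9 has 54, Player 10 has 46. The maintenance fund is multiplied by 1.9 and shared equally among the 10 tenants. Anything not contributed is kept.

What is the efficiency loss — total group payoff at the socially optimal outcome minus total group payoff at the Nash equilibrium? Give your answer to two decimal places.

342.00 euros

The private return per contributed unit is 1.9/10 = 0.1900 < 1 for every player regardless of endowment, so the Nash equilibrium is zero contribution and the group total is Σ E_j = 30 + 45 + 15 + 11 + 46 + 55 + 60 + 18 + 54 + 46 = 380.
Each contributed unit returns 1.900 to the group, so the social optimum is full contribution by everyone: group total = 1.900 × 380 = 722.00.
Efficiency loss = (1.900 − 1) × 380 = 342.00.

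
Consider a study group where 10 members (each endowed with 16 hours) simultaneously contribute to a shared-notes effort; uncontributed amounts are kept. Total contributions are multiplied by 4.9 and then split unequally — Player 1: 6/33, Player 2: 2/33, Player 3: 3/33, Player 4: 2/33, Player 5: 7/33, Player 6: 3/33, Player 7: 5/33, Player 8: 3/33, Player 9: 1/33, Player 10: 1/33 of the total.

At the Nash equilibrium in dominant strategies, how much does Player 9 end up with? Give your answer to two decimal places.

Player j's private return per contributed unit is 4.9 × (j's share). Contributing is weakly dominant for j when that share is at least 1/4.9 = 0.2041, and contributing 0 is dominant otherwise.
The only share above 0.2041 is Player 5's 7/33, contributing 16; the remaining 9 contribute 0. Total contributed: 16.
Player 9 keeps 16 and receives 4.9 × 16 × 1/33 = 2.38 from the shared-notes effort, for a payoff of 18.38.

18.38 hours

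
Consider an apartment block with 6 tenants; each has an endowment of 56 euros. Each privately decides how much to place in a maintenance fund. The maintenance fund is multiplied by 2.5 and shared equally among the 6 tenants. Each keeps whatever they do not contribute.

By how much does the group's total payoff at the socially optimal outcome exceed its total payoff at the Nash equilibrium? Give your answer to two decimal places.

Each contributed unit returns 2.5/6 = 0.4167 to its contributor — below 1 — so contributing 0 is dominant for every player. At the Nash equilibrium everyone keeps their 56, and the group total is 6 × 56 = 336.
Each contributed unit returns 2.500 to the group as a whole (0.4167 to each of 6 players), which exceeds 1, so the social optimum is full contribution: group total = 2.500 × 336 = 840.00.
Efficiency loss = 840.00 − 336 = 504.00.

504.00 euros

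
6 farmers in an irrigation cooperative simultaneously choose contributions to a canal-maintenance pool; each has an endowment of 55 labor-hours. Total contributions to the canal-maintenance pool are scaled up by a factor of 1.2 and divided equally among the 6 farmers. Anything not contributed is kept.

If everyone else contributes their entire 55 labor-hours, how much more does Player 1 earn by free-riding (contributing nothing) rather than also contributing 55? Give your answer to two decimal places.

44.00 labor-hours

Switching from a contribution of 55 to 0 lets Player 1 keep an extra 55 labor-hours, but lowers the canal-maintenance pool by 55, which costs Player 1 their own share of that drop: 1.2/6 × 55 = 11.00.
Net gain = 55 − 11.00 = 44.00. The private return per contributed unit (0.2000) is below 1, so free-riding is indeed the best response regardless of what the others do.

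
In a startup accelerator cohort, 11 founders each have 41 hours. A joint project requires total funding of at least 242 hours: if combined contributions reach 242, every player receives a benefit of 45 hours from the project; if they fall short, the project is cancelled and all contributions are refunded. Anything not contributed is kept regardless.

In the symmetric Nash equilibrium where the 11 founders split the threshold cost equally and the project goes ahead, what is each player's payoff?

Equal share of the threshold: 242/11 = 22.
At this profile no one gains by cutting their contribution: any cut drops the total below 242, the project is cancelled, contributions are refunded, and the deviator ends with 41, which is less than 41 − 22 + 45 = 64. Contributing more than 22 just wastes the excess. So contributing exactly 22 is a best response.
Each player's payoff: 41 − 22 + 45 = 64.

64 hours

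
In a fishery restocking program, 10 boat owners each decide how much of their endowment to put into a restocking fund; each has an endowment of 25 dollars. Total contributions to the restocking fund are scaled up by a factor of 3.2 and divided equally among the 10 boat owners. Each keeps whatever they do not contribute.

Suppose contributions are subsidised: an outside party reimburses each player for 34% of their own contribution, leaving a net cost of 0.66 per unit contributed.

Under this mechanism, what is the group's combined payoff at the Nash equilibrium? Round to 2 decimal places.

250.00 dollars

Even with the mechanism, each unit contributed returns only (3.2/10) / 0.66 = 0.4848 per unit of net cost, so contributing nothing is still dominant.
Everyone keeps their endowment and the group total is 10 × 25 = 250.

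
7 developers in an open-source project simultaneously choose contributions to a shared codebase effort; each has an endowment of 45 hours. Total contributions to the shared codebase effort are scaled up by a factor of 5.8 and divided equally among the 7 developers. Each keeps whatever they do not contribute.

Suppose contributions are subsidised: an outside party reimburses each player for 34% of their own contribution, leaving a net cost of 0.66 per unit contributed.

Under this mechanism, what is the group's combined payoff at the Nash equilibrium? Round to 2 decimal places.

With the mechanism, a contributed unit returns (5.8/7) / 0.66 = 1.2554 per unit of net cost to the contributor — now above 1 — so contributing fully is weakly dominant for every player.
So the Nash equilibrium is full contribution by all 7; the group earns 7 × (45 × 0.34 + 5.8 × 45) = 1934.10.

1934.10 hours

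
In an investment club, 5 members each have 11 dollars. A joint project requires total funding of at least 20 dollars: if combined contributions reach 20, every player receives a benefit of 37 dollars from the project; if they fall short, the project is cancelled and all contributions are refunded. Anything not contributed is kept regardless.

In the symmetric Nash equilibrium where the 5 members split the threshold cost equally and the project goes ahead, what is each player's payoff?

Equal share of the threshold: 20/5 = 4.
At this profile no one gains by cutting their contribution: any cut drops the total below 20, the project is cancelled, contributions are refunded, and the deviator ends with 11, which is less than 11 − 4 + 37 = 44. Contributing more than 4 just wastes the excess. So contributing exactly 4 is a best response.
Each player's payoff: 11 − 4 + 37 = 44.

44 dollars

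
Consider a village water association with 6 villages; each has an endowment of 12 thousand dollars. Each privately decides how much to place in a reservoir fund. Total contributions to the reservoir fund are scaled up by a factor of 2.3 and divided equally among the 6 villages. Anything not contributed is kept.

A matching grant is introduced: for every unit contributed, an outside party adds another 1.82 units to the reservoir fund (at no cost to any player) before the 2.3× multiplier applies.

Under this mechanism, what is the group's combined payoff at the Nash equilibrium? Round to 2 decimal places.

The effective private return per unit is now 2.3 × 2.82 / 6 = 1.0810 > 1, so every player's dominant strategy flips to full contribution.
At the Nash equilibrium everyone contributes 12. Group total payoff = 2.3 × 2.82 × 72 = 466.99.

466.99 thousand dollars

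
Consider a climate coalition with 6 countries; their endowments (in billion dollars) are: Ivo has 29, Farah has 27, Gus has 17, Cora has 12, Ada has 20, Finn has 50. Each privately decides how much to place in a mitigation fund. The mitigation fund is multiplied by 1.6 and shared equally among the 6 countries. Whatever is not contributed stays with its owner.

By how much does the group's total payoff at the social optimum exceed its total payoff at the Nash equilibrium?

The private return per contributed unit is 1.6/6 = 0.2667 < 1 for every player regardless of endowment, so the Nash equilibrium is zero contribution and the group total is Σ E_j = 29 + 27 + 17 + 12 + 20 + 50 = 155.
Each contributed unit returns 1.600 to the group, so the social optimum is full contribution by everyone: group total = 1.600 × 155 = 248.00.
Efficiency loss = (1.600 − 1) × 155 = 93.00.

93.00 billion dollars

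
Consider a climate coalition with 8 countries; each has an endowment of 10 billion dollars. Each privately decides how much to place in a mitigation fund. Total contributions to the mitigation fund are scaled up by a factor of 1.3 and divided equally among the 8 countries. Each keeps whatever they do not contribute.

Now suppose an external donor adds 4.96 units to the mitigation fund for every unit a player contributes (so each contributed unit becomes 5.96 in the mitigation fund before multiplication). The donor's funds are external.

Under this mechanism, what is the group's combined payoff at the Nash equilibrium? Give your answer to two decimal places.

The effective private return is 1.3 × 5.96 / 8 = 0.9685, which is still under 1, so the mechanism doesn't change anyone's dominant strategy: zero contribution.
At the Nash equilibrium no one contributes; group total payoff = 8 × 10 = 80.

80.00 billion dollars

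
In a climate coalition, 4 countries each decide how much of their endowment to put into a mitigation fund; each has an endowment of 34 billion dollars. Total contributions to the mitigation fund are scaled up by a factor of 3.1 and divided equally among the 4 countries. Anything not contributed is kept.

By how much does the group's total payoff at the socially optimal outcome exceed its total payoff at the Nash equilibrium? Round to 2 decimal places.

285.60 billion dollars

Each contributed unit returns 3.1/4 = 0.7750 to its contributor — below 1 — so contributing 0 is dominant for every player. At the Nash equilibrium everyone keeps their 34, and the group total is 4 × 34 = 136.
Each contributed unit returns 3.100 to the group as a whole (0.7750 to each of 4 players), which exceeds 1, so the social optimum is full contribution: group total = 3.100 × 136 = 421.60.
Efficiency loss = 421.60 − 136 = 285.60.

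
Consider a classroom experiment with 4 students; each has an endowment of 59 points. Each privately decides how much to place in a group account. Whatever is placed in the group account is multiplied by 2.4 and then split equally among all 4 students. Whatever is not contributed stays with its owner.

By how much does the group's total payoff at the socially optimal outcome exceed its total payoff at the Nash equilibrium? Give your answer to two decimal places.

330.40 points

Each contributed unit returns 2.4/4 = 0.6000 to its contributor — below 1 — so contributing 0 is dominant for every player. At the Nash equilibrium everyone keeps their 59, and the group total is 4 × 59 = 236.
Each contributed unit returns 2.400 to the group as a whole (0.6000 to each of 4 players), which exceeds 1, so the social optimum is full contribution: group total = 2.400 × 236 = 566.40.
Efficiency loss = 566.40 − 236 = 330.40.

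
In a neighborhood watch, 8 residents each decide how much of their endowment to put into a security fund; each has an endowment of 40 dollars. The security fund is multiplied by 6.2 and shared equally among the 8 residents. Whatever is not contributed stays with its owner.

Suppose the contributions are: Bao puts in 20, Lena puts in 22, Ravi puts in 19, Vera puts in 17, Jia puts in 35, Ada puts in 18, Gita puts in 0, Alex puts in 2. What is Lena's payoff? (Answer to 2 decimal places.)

121.08 dollars

Total contributed: 20 + 22 + 19 + 17 + 35 + 18 + 0 + 2 = 133.
Each receives 6.2 × 133 / 8 = 103.08 from the security fund.
Lena keeps 40 − 22 = 18, so Lena's payoff is 18 + 103.08 = 121.08.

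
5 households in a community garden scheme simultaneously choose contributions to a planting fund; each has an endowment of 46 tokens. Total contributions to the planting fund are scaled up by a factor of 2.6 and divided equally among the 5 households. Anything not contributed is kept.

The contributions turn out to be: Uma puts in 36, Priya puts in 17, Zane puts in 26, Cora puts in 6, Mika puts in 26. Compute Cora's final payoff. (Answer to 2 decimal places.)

97.72 tokens

Total contributed: 36 + 17 + 26 + 6 + 26 = 111.
Each receives 2.6 × 111 / 5 = 57.72 from the planting fund.
Cora keeps 46 − 6 = 40, so Cora's payoff is 40 + 57.72 = 97.72.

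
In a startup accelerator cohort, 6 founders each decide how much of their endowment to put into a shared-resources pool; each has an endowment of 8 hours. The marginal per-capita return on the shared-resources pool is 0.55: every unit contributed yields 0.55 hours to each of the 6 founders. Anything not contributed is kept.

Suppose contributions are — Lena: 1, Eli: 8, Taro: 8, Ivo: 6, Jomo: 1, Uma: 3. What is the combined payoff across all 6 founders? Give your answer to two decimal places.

Total contributed: 1 + 8 + 8 + 6 + 1 + 3 = 27; total kept: 6 × 8 − 27 = 21.
The shared-resources pool pays out 0.55 × 6 × 27 = 89.10 in aggregate.
Group total = 21 + 89.10 = 110.10.

110.10 hours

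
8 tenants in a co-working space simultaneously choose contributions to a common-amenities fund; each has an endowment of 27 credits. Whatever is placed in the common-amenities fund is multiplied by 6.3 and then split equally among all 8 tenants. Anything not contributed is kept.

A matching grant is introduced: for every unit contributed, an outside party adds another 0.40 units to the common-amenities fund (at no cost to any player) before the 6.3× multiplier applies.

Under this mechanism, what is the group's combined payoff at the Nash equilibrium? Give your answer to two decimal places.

1905.12 credits

The effective private return per unit is now 6.3 × 1.40 / 8 = 1.1025 > 1, so every player's dominant strategy flips to full contribution.
At the Nash equilibrium everyone contributes 27. Group total payoff = 6.3 × 1.40 × 216 = 1905.12.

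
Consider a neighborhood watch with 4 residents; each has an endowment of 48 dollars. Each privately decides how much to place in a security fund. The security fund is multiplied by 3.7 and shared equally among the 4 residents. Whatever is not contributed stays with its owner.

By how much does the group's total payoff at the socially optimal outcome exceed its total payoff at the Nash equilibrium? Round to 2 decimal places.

518.40 dollars

Each contributed unit returns 3.7/4 = 0.9250 to its contributor — below 1 — so contributing 0 is dominant for every player. At the Nash equilibrium everyone keeps their 48, and the group total is 4 × 48 = 192.
Each contributed unit returns 3.700 to the group as a whole (0.9250 to each of 4 players), which exceeds 1, so the social optimum is full contribution: group total = 3.700 × 192 = 710.40.
Efficiency loss = 710.40 − 192 = 518.40.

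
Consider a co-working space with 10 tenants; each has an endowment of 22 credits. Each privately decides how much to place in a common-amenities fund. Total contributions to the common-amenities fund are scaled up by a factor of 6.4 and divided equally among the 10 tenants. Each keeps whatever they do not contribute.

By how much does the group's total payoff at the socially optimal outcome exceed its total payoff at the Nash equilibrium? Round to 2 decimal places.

1188.00 credits

Each contributed unit returns 6.4/10 = 0.6400 to its contributor — below 1 — so contributing 0 is dominant for every player. At the Nash equilibrium everyone keeps their 22, and the group total is 10 × 22 = 220.
Each contributed unit returns 6.400 to the group as a whole (0.6400 to each of 10 players), which exceeds 1, so the social optimum is full contribution: group total = 6.400 × 220 = 1408.00.
Efficiency loss = 1408.00 − 220 = 1188.00.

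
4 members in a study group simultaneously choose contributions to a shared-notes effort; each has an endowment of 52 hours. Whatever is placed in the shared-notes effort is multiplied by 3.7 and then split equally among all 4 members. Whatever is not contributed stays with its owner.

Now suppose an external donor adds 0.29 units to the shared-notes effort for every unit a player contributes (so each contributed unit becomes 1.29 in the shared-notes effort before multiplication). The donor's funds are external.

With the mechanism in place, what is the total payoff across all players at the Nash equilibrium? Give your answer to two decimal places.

992.78 hours

Under the mechanism each unit contributed yields 3.7 × 1.29 / 4 = 1.1933 back to its contributor per unit of net cost, which exceeds 1, making full contribution the dominant choice for everyone.
At the Nash equilibrium everyone contributes 52. Group total payoff = 3.7 × 1.29 × 208 = 992.78.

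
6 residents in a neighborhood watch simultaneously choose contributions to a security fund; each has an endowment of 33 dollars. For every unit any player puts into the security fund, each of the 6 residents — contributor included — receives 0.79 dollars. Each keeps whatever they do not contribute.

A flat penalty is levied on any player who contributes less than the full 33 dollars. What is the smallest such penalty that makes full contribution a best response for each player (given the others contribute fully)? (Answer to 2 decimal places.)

6.93 dollars

Given the others contribute fully, the best deviation is to contribute 0 (any partial contribution still incurs the fine and gives up units whose private return 0.79 is below 1).
Deviating from 33 to 0 saves 33 dollars but forfeits the deviator's share of the drop in the security fund: 0.79 × 33 = 26.07.
So the deviation gain is 33 − 26.07 = 6.93, and the fine must be at least 6.93 dollars to wipe it out.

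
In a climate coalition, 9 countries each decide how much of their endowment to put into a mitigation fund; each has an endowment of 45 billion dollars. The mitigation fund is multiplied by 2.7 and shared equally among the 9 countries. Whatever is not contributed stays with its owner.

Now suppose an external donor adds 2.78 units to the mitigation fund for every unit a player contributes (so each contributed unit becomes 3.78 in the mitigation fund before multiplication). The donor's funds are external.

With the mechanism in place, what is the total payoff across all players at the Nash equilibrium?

Under the mechanism each unit contributed yields 2.7 × 3.78 / 9 = 1.1340 back to its contributor per unit of net cost, which exceeds 1, making full contribution the dominant choice for everyone.
At the Nash equilibrium everyone contributes 45. Group total payoff = 2.7 × 3.78 × 405 = 4133.43.

4133.43 billion dollars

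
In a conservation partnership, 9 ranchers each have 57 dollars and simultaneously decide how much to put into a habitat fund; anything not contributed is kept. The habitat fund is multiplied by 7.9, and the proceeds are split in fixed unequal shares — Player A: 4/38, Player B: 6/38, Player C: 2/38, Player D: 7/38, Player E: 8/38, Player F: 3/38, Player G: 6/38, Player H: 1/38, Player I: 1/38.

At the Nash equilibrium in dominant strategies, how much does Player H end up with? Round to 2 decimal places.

Player j's private return per contributed unit is 7.9 × (j's share). Contributing is weakly dominant for j when that share is at least 1/7.9 = 0.1266, and contributing 0 is dominant otherwise.
Player B, Player D, Player E and Player G are above the threshold, contributing 57 each; the remaining 5 contribute 0. Total contributed: 228.
Player H keeps 57 and receives 7.9 × 228 × 1/38 = 47.40 from the habitat fund, for a payoff of 104.40.

104.40 dollars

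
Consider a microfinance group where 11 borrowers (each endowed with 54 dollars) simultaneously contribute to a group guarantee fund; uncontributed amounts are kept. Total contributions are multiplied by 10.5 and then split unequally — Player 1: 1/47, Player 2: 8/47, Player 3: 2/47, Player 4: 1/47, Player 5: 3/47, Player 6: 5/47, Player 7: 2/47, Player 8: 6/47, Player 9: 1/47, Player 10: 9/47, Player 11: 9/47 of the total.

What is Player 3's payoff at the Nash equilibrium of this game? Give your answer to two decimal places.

A player with share s gets back 10.5·s per unit contributed, so full contribution is dominant for anyone with s > 1/10.5 = 0.0952 and zero contribution is dominant for anyone below.
The shares above 0.0952 belong to Player 2, Player 6, Player 8, Player 10 and Player 11, contributing 54 each; the remaining 6 contribute 0. Total contributed: 270.
Player 3 keeps 54 and receives 10.5 × 270 × 2/47 = 120.64 from the group guarantee fund, for a payoff of 174.64.

174.64 dollars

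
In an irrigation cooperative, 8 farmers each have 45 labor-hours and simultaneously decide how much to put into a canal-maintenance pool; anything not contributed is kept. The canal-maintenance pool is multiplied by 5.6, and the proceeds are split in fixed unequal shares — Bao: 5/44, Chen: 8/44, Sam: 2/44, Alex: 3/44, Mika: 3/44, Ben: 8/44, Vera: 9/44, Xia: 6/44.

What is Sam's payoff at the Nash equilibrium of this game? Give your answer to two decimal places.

79.36 labor-hours

Player j's private return per contributed unit is 5.6 × (j's share). Contributing is weakly dominant for j when that share is at least 1/5.6 = 0.1786, and contributing 0 is dominant otherwise.
Chen, Ben and Vera are above the threshold, contributing 45 each; the remaining 5 contribute 0. Total contributed: 135.
Sam keeps 45 and receives 5.6 × 135 × 2/44 = 34.36 from the canal-maintenance pool, for a payoff of 79.36.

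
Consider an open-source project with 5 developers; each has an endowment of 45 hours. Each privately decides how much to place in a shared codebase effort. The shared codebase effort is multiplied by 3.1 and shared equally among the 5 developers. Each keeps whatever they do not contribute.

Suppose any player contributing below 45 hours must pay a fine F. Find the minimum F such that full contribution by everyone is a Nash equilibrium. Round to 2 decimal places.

Given the others contribute fully, the best deviation is to contribute 0 (any partial contribution still incurs the fine and gives up units whose private return 0.6200 is below 1).
Deviating from 45 to 0 saves 45 hours but forfeits the deviator's share of the drop in the shared codebase effort: 3.1/5 × 45 = 27.90.
So the deviation gain is 45 − 27.90 = 17.10, and the fine must be at least 17.10 hours to wipe it out.

17.10 hours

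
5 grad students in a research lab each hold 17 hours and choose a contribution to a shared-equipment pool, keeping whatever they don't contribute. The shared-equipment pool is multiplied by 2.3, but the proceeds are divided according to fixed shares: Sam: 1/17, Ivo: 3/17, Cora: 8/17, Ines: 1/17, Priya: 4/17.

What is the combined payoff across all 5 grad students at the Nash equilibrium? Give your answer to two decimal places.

A player with share s gets back 2.3·s per unit contributed, so full contribution is dominant for anyone with s > 1/2.3 = 0.4348 and zero contribution is dominant for anyone below.
Cora alone (share 8/17) is above the threshold, contributing 17; the remaining 4 contribute 0. Total contributed: 17.
The shared-equipment pool pays out 2.3 × 17 = 39.10 in total (split across the unequal shares, but the aggregate is all that matters for the group sum).
The 4 free-riders keep 17 each, adding 68. Group total = 68 + 39.10 = 107.10.

107.10 hours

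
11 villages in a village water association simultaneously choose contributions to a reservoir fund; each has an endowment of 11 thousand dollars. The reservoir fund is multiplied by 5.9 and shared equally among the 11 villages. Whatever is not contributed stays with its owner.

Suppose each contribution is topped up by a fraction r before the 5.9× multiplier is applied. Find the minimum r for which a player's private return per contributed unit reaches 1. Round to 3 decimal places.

0.864

With matching at rate r, one contributed unit becomes (1 + r) in the reservoir fund and returns 5.9 × (1 + r) / 11 to the contributor.
Setting this equal to 1: 1 + r = 11/5.9 = 1.8644.
So the minimum matching rate is r = 1.8644 − 1 = 0.864.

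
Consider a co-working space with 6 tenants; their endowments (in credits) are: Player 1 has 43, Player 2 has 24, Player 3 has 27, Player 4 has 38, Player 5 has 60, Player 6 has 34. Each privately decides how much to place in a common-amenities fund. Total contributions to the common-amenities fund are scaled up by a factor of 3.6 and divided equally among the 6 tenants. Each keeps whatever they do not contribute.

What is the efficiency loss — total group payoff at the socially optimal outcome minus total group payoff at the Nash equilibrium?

The private return per contributed unit is 3.6/6 = 0.6000 < 1 for every player regardless of endowment, so the Nash equilibrium is zero contribution and the group total is Σ E_j = 43 + 24 + 27 + 38 + 60 + 34 = 226.
Each contributed unit returns 3.600 to the group, so the social optimum is full contribution by everyone: group total = 3.600 × 226 = 813.60.
Efficiency loss = (3.600 − 1) × 226 = 587.60.

587.60 credits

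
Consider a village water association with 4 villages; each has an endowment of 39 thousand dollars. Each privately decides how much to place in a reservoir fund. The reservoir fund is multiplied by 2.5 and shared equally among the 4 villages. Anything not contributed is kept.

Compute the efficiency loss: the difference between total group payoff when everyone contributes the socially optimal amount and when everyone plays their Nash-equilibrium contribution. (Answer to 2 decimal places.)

234.00 thousand dollars

Each contributed unit returns 2.5/4 = 0.6250 to its contributor — below 1 — so contributing 0 is dominant for every player. At the Nash equilibrium everyone keeps their 39, and the group total is 4 × 39 = 156.
Each contributed unit returns 2.500 to the group as a whole (0.6250 to each of 4 players), which exceeds 1, so the social optimum is full contribution: group total = 2.500 × 156 = 390.00.
Efficiency loss = 390.00 − 156 = 234.00.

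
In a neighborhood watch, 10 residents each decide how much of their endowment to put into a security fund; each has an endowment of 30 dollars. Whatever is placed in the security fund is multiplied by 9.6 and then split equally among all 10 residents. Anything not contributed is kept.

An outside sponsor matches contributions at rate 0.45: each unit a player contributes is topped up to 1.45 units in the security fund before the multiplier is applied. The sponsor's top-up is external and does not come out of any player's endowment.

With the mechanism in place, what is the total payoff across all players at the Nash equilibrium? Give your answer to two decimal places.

4176.00 dollars

With the mechanism, a contributed unit returns 9.6 × 1.45 / 10 = 1.3920 per unit of net cost to the contributor — now above 1 — so contributing fully is weakly dominant for every player.
So the Nash equilibrium is full contribution by all 10; the group earns 9.6 × 1.45 × 300 = 4176.00.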